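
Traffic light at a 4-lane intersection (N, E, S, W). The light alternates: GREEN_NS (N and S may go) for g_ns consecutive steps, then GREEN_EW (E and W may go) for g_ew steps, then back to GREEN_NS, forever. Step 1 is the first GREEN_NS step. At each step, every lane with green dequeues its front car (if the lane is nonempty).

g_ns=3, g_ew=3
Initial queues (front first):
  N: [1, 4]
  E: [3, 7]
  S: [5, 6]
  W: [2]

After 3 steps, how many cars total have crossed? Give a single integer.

Answer: 4

Derivation:
Step 1 [NS]: N:car1-GO,E:wait,S:car5-GO,W:wait | queues: N=1 E=2 S=1 W=1
Step 2 [NS]: N:car4-GO,E:wait,S:car6-GO,W:wait | queues: N=0 E=2 S=0 W=1
Step 3 [NS]: N:empty,E:wait,S:empty,W:wait | queues: N=0 E=2 S=0 W=1
Cars crossed by step 3: 4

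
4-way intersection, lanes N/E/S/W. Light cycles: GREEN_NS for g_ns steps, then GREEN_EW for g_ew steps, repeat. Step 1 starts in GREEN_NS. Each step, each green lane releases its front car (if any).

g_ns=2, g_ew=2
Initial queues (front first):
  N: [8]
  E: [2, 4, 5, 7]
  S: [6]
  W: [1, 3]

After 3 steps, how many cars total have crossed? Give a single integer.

Answer: 4

Derivation:
Step 1 [NS]: N:car8-GO,E:wait,S:car6-GO,W:wait | queues: N=0 E=4 S=0 W=2
Step 2 [NS]: N:empty,E:wait,S:empty,W:wait | queues: N=0 E=4 S=0 W=2
Step 3 [EW]: N:wait,E:car2-GO,S:wait,W:car1-GO | queues: N=0 E=3 S=0 W=1
Cars crossed by step 3: 4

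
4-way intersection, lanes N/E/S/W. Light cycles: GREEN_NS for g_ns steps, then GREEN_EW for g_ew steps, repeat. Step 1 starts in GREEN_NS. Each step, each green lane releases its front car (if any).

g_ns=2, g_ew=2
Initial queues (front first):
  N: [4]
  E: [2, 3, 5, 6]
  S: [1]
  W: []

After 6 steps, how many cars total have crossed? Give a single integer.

Step 1 [NS]: N:car4-GO,E:wait,S:car1-GO,W:wait | queues: N=0 E=4 S=0 W=0
Step 2 [NS]: N:empty,E:wait,S:empty,W:wait | queues: N=0 E=4 S=0 W=0
Step 3 [EW]: N:wait,E:car2-GO,S:wait,W:empty | queues: N=0 E=3 S=0 W=0
Step 4 [EW]: N:wait,E:car3-GO,S:wait,W:empty | queues: N=0 E=2 S=0 W=0
Step 5 [NS]: N:empty,E:wait,S:empty,W:wait | queues: N=0 E=2 S=0 W=0
Step 6 [NS]: N:empty,E:wait,S:empty,W:wait | queues: N=0 E=2 S=0 W=0
Cars crossed by step 6: 4

Answer: 4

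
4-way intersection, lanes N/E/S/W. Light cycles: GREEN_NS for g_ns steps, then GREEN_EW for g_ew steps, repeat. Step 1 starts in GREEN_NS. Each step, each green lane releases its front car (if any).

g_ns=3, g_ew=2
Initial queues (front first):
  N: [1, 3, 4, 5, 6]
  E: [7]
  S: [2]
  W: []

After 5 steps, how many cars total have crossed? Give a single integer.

Step 1 [NS]: N:car1-GO,E:wait,S:car2-GO,W:wait | queues: N=4 E=1 S=0 W=0
Step 2 [NS]: N:car3-GO,E:wait,S:empty,W:wait | queues: N=3 E=1 S=0 W=0
Step 3 [NS]: N:car4-GO,E:wait,S:empty,W:wait | queues: N=2 E=1 S=0 W=0
Step 4 [EW]: N:wait,E:car7-GO,S:wait,W:empty | queues: N=2 E=0 S=0 W=0
Step 5 [EW]: N:wait,E:empty,S:wait,W:empty | queues: N=2 E=0 S=0 W=0
Cars crossed by step 5: 5

Answer: 5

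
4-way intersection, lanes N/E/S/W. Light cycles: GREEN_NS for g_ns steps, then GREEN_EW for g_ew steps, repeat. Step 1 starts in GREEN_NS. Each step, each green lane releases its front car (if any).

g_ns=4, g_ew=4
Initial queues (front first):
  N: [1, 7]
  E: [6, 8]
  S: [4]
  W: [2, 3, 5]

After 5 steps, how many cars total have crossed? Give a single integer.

Answer: 5

Derivation:
Step 1 [NS]: N:car1-GO,E:wait,S:car4-GO,W:wait | queues: N=1 E=2 S=0 W=3
Step 2 [NS]: N:car7-GO,E:wait,S:empty,W:wait | queues: N=0 E=2 S=0 W=3
Step 3 [NS]: N:empty,E:wait,S:empty,W:wait | queues: N=0 E=2 S=0 W=3
Step 4 [NS]: N:empty,E:wait,S:empty,W:wait | queues: N=0 E=2 S=0 W=3
Step 5 [EW]: N:wait,E:car6-GO,S:wait,W:car2-GO | queues: N=0 E=1 S=0 W=2
Cars crossed by step 5: 5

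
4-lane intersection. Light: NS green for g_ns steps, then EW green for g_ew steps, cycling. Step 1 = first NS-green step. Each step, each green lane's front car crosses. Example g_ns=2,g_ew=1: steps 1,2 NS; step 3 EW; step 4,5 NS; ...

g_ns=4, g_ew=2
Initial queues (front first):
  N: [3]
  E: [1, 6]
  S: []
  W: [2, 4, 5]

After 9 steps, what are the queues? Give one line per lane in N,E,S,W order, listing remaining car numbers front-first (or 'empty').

Step 1 [NS]: N:car3-GO,E:wait,S:empty,W:wait | queues: N=0 E=2 S=0 W=3
Step 2 [NS]: N:empty,E:wait,S:empty,W:wait | queues: N=0 E=2 S=0 W=3
Step 3 [NS]: N:empty,E:wait,S:empty,W:wait | queues: N=0 E=2 S=0 W=3
Step 4 [NS]: N:empty,E:wait,S:empty,W:wait | queues: N=0 E=2 S=0 W=3
Step 5 [EW]: N:wait,E:car1-GO,S:wait,W:car2-GO | queues: N=0 E=1 S=0 W=2
Step 6 [EW]: N:wait,E:car6-GO,S:wait,W:car4-GO | queues: N=0 E=0 S=0 W=1
Step 7 [NS]: N:empty,E:wait,S:empty,W:wait | queues: N=0 E=0 S=0 W=1
Step 8 [NS]: N:empty,E:wait,S:empty,W:wait | queues: N=0 E=0 S=0 W=1
Step 9 [NS]: N:empty,E:wait,S:empty,W:wait | queues: N=0 E=0 S=0 W=1

N: empty
E: empty
S: empty
W: 5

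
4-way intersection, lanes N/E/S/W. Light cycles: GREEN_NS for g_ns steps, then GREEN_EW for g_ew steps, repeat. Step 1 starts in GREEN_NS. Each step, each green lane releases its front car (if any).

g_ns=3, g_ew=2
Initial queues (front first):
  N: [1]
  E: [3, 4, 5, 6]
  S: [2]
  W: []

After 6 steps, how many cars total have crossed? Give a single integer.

Step 1 [NS]: N:car1-GO,E:wait,S:car2-GO,W:wait | queues: N=0 E=4 S=0 W=0
Step 2 [NS]: N:empty,E:wait,S:empty,W:wait | queues: N=0 E=4 S=0 W=0
Step 3 [NS]: N:empty,E:wait,S:empty,W:wait | queues: N=0 E=4 S=0 W=0
Step 4 [EW]: N:wait,E:car3-GO,S:wait,W:empty | queues: N=0 E=3 S=0 W=0
Step 5 [EW]: N:wait,E:car4-GO,S:wait,W:empty | queues: N=0 E=2 S=0 W=0
Step 6 [NS]: N:empty,E:wait,S:empty,W:wait | queues: N=0 E=2 S=0 W=0
Cars crossed by step 6: 4

Answer: 4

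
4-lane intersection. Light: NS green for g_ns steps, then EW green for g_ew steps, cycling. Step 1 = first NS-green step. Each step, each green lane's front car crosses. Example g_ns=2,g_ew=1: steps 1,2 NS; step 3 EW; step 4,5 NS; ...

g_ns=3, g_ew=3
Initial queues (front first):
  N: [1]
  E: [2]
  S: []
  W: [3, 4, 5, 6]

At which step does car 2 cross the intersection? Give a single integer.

Step 1 [NS]: N:car1-GO,E:wait,S:empty,W:wait | queues: N=0 E=1 S=0 W=4
Step 2 [NS]: N:empty,E:wait,S:empty,W:wait | queues: N=0 E=1 S=0 W=4
Step 3 [NS]: N:empty,E:wait,S:empty,W:wait | queues: N=0 E=1 S=0 W=4
Step 4 [EW]: N:wait,E:car2-GO,S:wait,W:car3-GO | queues: N=0 E=0 S=0 W=3
Step 5 [EW]: N:wait,E:empty,S:wait,W:car4-GO | queues: N=0 E=0 S=0 W=2
Step 6 [EW]: N:wait,E:empty,S:wait,W:car5-GO | queues: N=0 E=0 S=0 W=1
Step 7 [NS]: N:empty,E:wait,S:empty,W:wait | queues: N=0 E=0 S=0 W=1
Step 8 [NS]: N:empty,E:wait,S:empty,W:wait | queues: N=0 E=0 S=0 W=1
Step 9 [NS]: N:empty,E:wait,S:empty,W:wait | queues: N=0 E=0 S=0 W=1
Step 10 [EW]: N:wait,E:empty,S:wait,W:car6-GO | queues: N=0 E=0 S=0 W=0
Car 2 crosses at step 4

4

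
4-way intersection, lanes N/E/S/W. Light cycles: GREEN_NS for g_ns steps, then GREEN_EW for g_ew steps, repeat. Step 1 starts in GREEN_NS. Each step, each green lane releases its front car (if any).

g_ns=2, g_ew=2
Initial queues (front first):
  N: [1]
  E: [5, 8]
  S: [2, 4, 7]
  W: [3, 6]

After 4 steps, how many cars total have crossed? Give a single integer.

Step 1 [NS]: N:car1-GO,E:wait,S:car2-GO,W:wait | queues: N=0 E=2 S=2 W=2
Step 2 [NS]: N:empty,E:wait,S:car4-GO,W:wait | queues: N=0 E=2 S=1 W=2
Step 3 [EW]: N:wait,E:car5-GO,S:wait,W:car3-GO | queues: N=0 E=1 S=1 W=1
Step 4 [EW]: N:wait,E:car8-GO,S:wait,W:car6-GO | queues: N=0 E=0 S=1 W=0
Cars crossed by step 4: 7

Answer: 7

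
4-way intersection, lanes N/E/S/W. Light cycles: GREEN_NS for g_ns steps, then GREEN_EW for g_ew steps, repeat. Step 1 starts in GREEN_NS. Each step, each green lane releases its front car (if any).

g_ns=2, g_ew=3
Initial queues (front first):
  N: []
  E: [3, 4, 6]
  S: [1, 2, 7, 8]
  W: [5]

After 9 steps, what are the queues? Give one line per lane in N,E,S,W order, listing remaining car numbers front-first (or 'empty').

Step 1 [NS]: N:empty,E:wait,S:car1-GO,W:wait | queues: N=0 E=3 S=3 W=1
Step 2 [NS]: N:empty,E:wait,S:car2-GO,W:wait | queues: N=0 E=3 S=2 W=1
Step 3 [EW]: N:wait,E:car3-GO,S:wait,W:car5-GO | queues: N=0 E=2 S=2 W=0
Step 4 [EW]: N:wait,E:car4-GO,S:wait,W:empty | queues: N=0 E=1 S=2 W=0
Step 5 [EW]: N:wait,E:car6-GO,S:wait,W:empty | queues: N=0 E=0 S=2 W=0
Step 6 [NS]: N:empty,E:wait,S:car7-GO,W:wait | queues: N=0 E=0 S=1 W=0
Step 7 [NS]: N:empty,E:wait,S:car8-GO,W:wait | queues: N=0 E=0 S=0 W=0

N: empty
E: empty
S: empty
W: empty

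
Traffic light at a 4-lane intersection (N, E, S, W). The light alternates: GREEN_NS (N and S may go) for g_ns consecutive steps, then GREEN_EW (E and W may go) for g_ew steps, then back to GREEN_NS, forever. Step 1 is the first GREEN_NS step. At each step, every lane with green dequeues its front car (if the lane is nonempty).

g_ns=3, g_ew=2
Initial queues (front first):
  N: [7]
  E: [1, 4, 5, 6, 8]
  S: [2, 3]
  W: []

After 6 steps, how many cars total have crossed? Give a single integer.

Step 1 [NS]: N:car7-GO,E:wait,S:car2-GO,W:wait | queues: N=0 E=5 S=1 W=0
Step 2 [NS]: N:empty,E:wait,S:car3-GO,W:wait | queues: N=0 E=5 S=0 W=0
Step 3 [NS]: N:empty,E:wait,S:empty,W:wait | queues: N=0 E=5 S=0 W=0
Step 4 [EW]: N:wait,E:car1-GO,S:wait,W:empty | queues: N=0 E=4 S=0 W=0
Step 5 [EW]: N:wait,E:car4-GO,S:wait,W:empty | queues: N=0 E=3 S=0 W=0
Step 6 [NS]: N:empty,E:wait,S:empty,W:wait | queues: N=0 E=3 S=0 W=0
Cars crossed by step 6: 5

Answer: 5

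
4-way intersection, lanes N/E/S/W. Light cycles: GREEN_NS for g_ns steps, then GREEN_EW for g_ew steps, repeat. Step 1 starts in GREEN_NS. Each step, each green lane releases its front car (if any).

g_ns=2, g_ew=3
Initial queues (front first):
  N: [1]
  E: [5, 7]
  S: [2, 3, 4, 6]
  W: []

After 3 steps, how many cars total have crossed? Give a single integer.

Answer: 4

Derivation:
Step 1 [NS]: N:car1-GO,E:wait,S:car2-GO,W:wait | queues: N=0 E=2 S=3 W=0
Step 2 [NS]: N:empty,E:wait,S:car3-GO,W:wait | queues: N=0 E=2 S=2 W=0
Step 3 [EW]: N:wait,E:car5-GO,S:wait,W:empty | queues: N=0 E=1 S=2 W=0
Cars crossed by step 3: 4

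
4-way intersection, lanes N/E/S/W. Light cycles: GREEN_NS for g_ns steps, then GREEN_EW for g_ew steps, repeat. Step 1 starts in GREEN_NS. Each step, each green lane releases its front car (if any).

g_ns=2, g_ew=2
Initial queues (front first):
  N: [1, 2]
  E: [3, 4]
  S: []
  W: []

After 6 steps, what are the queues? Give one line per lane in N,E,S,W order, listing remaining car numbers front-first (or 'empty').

Step 1 [NS]: N:car1-GO,E:wait,S:empty,W:wait | queues: N=1 E=2 S=0 W=0
Step 2 [NS]: N:car2-GO,E:wait,S:empty,W:wait | queues: N=0 E=2 S=0 W=0
Step 3 [EW]: N:wait,E:car3-GO,S:wait,W:empty | queues: N=0 E=1 S=0 W=0
Step 4 [EW]: N:wait,E:car4-GO,S:wait,W:empty | queues: N=0 E=0 S=0 W=0

N: empty
E: empty
S: empty
W: empty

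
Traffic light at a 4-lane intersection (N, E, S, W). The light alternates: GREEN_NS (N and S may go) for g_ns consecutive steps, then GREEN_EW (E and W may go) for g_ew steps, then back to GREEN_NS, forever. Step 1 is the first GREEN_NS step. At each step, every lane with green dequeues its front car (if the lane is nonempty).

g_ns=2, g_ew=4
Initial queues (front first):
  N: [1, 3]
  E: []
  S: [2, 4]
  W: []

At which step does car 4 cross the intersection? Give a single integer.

Step 1 [NS]: N:car1-GO,E:wait,S:car2-GO,W:wait | queues: N=1 E=0 S=1 W=0
Step 2 [NS]: N:car3-GO,E:wait,S:car4-GO,W:wait | queues: N=0 E=0 S=0 W=0
Car 4 crosses at step 2

2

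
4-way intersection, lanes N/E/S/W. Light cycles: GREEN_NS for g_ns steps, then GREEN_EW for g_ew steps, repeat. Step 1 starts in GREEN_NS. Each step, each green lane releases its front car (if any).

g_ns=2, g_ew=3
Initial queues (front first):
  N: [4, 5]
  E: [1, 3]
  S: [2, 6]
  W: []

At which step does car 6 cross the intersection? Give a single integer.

Step 1 [NS]: N:car4-GO,E:wait,S:car2-GO,W:wait | queues: N=1 E=2 S=1 W=0
Step 2 [NS]: N:car5-GO,E:wait,S:car6-GO,W:wait | queues: N=0 E=2 S=0 W=0
Step 3 [EW]: N:wait,E:car1-GO,S:wait,W:empty | queues: N=0 E=1 S=0 W=0
Step 4 [EW]: N:wait,E:car3-GO,S:wait,W:empty | queues: N=0 E=0 S=0 W=0
Car 6 crosses at step 2

2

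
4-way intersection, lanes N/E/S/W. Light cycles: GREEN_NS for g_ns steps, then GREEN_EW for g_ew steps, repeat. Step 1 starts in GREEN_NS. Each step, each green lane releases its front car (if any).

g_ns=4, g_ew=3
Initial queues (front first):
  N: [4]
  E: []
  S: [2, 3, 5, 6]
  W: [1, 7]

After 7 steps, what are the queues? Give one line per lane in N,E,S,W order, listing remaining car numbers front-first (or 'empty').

Step 1 [NS]: N:car4-GO,E:wait,S:car2-GO,W:wait | queues: N=0 E=0 S=3 W=2
Step 2 [NS]: N:empty,E:wait,S:car3-GO,W:wait | queues: N=0 E=0 S=2 W=2
Step 3 [NS]: N:empty,E:wait,S:car5-GO,W:wait | queues: N=0 E=0 S=1 W=2
Step 4 [NS]: N:empty,E:wait,S:car6-GO,W:wait | queues: N=0 E=0 S=0 W=2
Step 5 [EW]: N:wait,E:empty,S:wait,W:car1-GO | queues: N=0 E=0 S=0 W=1
Step 6 [EW]: N:wait,E:empty,S:wait,W:car7-GO | queues: N=0 E=0 S=0 W=0

N: empty
E: empty
S: empty
W: empty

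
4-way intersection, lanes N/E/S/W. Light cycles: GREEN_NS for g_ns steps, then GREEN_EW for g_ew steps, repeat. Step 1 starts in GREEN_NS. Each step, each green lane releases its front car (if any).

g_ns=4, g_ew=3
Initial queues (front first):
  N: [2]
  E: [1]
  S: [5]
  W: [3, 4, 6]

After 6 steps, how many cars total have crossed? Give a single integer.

Answer: 5

Derivation:
Step 1 [NS]: N:car2-GO,E:wait,S:car5-GO,W:wait | queues: N=0 E=1 S=0 W=3
Step 2 [NS]: N:empty,E:wait,S:empty,W:wait | queues: N=0 E=1 S=0 W=3
Step 3 [NS]: N:empty,E:wait,S:empty,W:wait | queues: N=0 E=1 S=0 W=3
Step 4 [NS]: N:empty,E:wait,S:empty,W:wait | queues: N=0 E=1 S=0 W=3
Step 5 [EW]: N:wait,E:car1-GO,S:wait,W:car3-GO | queues: N=0 E=0 S=0 W=2
Step 6 [EW]: N:wait,E:empty,S:wait,W:car4-GO | queues: N=0 E=0 S=0 W=1
Cars crossed by step 6: 5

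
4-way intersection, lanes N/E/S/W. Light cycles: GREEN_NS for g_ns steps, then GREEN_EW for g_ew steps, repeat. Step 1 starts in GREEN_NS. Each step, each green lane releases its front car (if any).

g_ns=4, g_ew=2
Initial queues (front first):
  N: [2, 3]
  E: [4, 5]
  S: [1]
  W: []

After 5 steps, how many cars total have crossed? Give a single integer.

Step 1 [NS]: N:car2-GO,E:wait,S:car1-GO,W:wait | queues: N=1 E=2 S=0 W=0
Step 2 [NS]: N:car3-GO,E:wait,S:empty,W:wait | queues: N=0 E=2 S=0 W=0
Step 3 [NS]: N:empty,E:wait,S:empty,W:wait | queues: N=0 E=2 S=0 W=0
Step 4 [NS]: N:empty,E:wait,S:empty,W:wait | queues: N=0 E=2 S=0 W=0
Step 5 [EW]: N:wait,E:car4-GO,S:wait,W:empty | queues: N=0 E=1 S=0 W=0
Cars crossed by step 5: 4

Answer: 4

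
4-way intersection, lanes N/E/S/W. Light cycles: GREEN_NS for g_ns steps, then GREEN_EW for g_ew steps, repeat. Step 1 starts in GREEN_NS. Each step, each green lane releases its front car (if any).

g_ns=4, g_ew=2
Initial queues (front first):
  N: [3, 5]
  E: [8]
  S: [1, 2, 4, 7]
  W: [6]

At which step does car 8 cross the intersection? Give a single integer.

Step 1 [NS]: N:car3-GO,E:wait,S:car1-GO,W:wait | queues: N=1 E=1 S=3 W=1
Step 2 [NS]: N:car5-GO,E:wait,S:car2-GO,W:wait | queues: N=0 E=1 S=2 W=1
Step 3 [NS]: N:empty,E:wait,S:car4-GO,W:wait | queues: N=0 E=1 S=1 W=1
Step 4 [NS]: N:empty,E:wait,S:car7-GO,W:wait | queues: N=0 E=1 S=0 W=1
Step 5 [EW]: N:wait,E:car8-GO,S:wait,W:car6-GO | queues: N=0 E=0 S=0 W=0
Car 8 crosses at step 5

5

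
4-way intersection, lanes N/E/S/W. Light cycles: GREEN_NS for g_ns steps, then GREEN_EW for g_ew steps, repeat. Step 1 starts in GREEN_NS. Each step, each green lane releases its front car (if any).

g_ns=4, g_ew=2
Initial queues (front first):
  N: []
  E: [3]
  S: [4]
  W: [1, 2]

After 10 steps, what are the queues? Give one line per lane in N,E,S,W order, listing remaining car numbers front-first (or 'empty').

Step 1 [NS]: N:empty,E:wait,S:car4-GO,W:wait | queues: N=0 E=1 S=0 W=2
Step 2 [NS]: N:empty,E:wait,S:empty,W:wait | queues: N=0 E=1 S=0 W=2
Step 3 [NS]: N:empty,E:wait,S:empty,W:wait | queues: N=0 E=1 S=0 W=2
Step 4 [NS]: N:empty,E:wait,S:empty,W:wait | queues: N=0 E=1 S=0 W=2
Step 5 [EW]: N:wait,E:car3-GO,S:wait,W:car1-GO | queues: N=0 E=0 S=0 W=1
Step 6 [EW]: N:wait,E:empty,S:wait,W:car2-GO | queues: N=0 E=0 S=0 W=0

N: empty
E: empty
S: empty
W: empty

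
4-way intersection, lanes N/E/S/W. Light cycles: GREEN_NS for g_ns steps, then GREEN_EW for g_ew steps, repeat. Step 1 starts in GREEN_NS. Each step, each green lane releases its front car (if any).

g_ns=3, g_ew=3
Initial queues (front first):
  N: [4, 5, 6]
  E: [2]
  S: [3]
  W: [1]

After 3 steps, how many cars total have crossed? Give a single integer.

Answer: 4

Derivation:
Step 1 [NS]: N:car4-GO,E:wait,S:car3-GO,W:wait | queues: N=2 E=1 S=0 W=1
Step 2 [NS]: N:car5-GO,E:wait,S:empty,W:wait | queues: N=1 E=1 S=0 W=1
Step 3 [NS]: N:car6-GO,E:wait,S:empty,W:wait | queues: N=0 E=1 S=0 W=1
Cars crossed by step 3: 4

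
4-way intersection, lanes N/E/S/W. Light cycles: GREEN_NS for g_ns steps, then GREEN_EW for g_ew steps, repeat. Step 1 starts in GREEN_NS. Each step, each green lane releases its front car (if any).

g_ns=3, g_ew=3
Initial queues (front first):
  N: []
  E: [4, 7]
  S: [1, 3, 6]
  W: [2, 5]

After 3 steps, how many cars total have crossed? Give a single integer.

Answer: 3

Derivation:
Step 1 [NS]: N:empty,E:wait,S:car1-GO,W:wait | queues: N=0 E=2 S=2 W=2
Step 2 [NS]: N:empty,E:wait,S:car3-GO,W:wait | queues: N=0 E=2 S=1 W=2
Step 3 [NS]: N:empty,E:wait,S:car6-GO,W:wait | queues: N=0 E=2 S=0 W=2
Cars crossed by step 3: 3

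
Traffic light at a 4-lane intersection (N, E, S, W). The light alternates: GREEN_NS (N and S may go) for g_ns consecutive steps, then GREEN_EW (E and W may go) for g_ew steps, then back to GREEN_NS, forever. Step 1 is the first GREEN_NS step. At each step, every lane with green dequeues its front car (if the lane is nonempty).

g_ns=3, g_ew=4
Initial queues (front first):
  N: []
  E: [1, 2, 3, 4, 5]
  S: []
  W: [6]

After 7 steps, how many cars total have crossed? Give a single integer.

Answer: 5

Derivation:
Step 1 [NS]: N:empty,E:wait,S:empty,W:wait | queues: N=0 E=5 S=0 W=1
Step 2 [NS]: N:empty,E:wait,S:empty,W:wait | queues: N=0 E=5 S=0 W=1
Step 3 [NS]: N:empty,E:wait,S:empty,W:wait | queues: N=0 E=5 S=0 W=1
Step 4 [EW]: N:wait,E:car1-GO,S:wait,W:car6-GO | queues: N=0 E=4 S=0 W=0
Step 5 [EW]: N:wait,E:car2-GO,S:wait,W:empty | queues: N=0 E=3 S=0 W=0
Step 6 [EW]: N:wait,E:car3-GO,S:wait,W:empty | queues: N=0 E=2 S=0 W=0
Step 7 [EW]: N:wait,E:car4-GO,S:wait,W:empty | queues: N=0 E=1 S=0 W=0
Cars crossed by step 7: 5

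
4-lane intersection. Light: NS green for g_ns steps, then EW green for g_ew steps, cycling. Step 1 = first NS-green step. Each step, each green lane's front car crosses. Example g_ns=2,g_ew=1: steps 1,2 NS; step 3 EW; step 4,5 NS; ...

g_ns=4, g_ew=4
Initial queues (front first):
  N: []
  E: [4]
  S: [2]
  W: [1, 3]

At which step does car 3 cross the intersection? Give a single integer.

Step 1 [NS]: N:empty,E:wait,S:car2-GO,W:wait | queues: N=0 E=1 S=0 W=2
Step 2 [NS]: N:empty,E:wait,S:empty,W:wait | queues: N=0 E=1 S=0 W=2
Step 3 [NS]: N:empty,E:wait,S:empty,W:wait | queues: N=0 E=1 S=0 W=2
Step 4 [NS]: N:empty,E:wait,S:empty,W:wait | queues: N=0 E=1 S=0 W=2
Step 5 [EW]: N:wait,E:car4-GO,S:wait,W:car1-GO | queues: N=0 E=0 S=0 W=1
Step 6 [EW]: N:wait,E:empty,S:wait,W:car3-GO | queues: N=0 E=0 S=0 W=0
Car 3 crosses at step 6

6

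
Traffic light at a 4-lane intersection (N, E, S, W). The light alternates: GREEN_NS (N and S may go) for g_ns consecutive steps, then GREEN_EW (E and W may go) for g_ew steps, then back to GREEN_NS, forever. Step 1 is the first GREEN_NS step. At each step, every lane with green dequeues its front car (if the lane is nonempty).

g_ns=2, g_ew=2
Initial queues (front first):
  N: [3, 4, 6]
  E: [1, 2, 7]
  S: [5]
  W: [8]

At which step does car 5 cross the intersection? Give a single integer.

Step 1 [NS]: N:car3-GO,E:wait,S:car5-GO,W:wait | queues: N=2 E=3 S=0 W=1
Step 2 [NS]: N:car4-GO,E:wait,S:empty,W:wait | queues: N=1 E=3 S=0 W=1
Step 3 [EW]: N:wait,E:car1-GO,S:wait,W:car8-GO | queues: N=1 E=2 S=0 W=0
Step 4 [EW]: N:wait,E:car2-GO,S:wait,W:empty | queues: N=1 E=1 S=0 W=0
Step 5 [NS]: N:car6-GO,E:wait,S:empty,W:wait | queues: N=0 E=1 S=0 W=0
Step 6 [NS]: N:empty,E:wait,S:empty,W:wait | queues: N=0 E=1 S=0 W=0
Step 7 [EW]: N:wait,E:car7-GO,S:wait,W:empty | queues: N=0 E=0 S=0 W=0
Car 5 crosses at step 1

1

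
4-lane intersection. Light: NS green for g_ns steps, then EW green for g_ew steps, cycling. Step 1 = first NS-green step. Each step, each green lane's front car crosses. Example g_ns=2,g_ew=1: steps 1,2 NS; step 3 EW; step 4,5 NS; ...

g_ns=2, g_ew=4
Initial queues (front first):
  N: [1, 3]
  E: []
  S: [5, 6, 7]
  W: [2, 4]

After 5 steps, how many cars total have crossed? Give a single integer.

Answer: 6

Derivation:
Step 1 [NS]: N:car1-GO,E:wait,S:car5-GO,W:wait | queues: N=1 E=0 S=2 W=2
Step 2 [NS]: N:car3-GO,E:wait,S:car6-GO,W:wait | queues: N=0 E=0 S=1 W=2
Step 3 [EW]: N:wait,E:empty,S:wait,W:car2-GO | queues: N=0 E=0 S=1 W=1
Step 4 [EW]: N:wait,E:empty,S:wait,W:car4-GO | queues: N=0 E=0 S=1 W=0
Step 5 [EW]: N:wait,E:empty,S:wait,W:empty | queues: N=0 E=0 S=1 W=0
Cars crossed by step 5: 6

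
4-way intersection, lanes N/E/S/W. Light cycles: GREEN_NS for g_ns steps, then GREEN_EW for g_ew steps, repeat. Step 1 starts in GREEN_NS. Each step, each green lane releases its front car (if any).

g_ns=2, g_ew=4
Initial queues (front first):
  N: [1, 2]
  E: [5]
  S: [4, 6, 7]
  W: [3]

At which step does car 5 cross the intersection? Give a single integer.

Step 1 [NS]: N:car1-GO,E:wait,S:car4-GO,W:wait | queues: N=1 E=1 S=2 W=1
Step 2 [NS]: N:car2-GO,E:wait,S:car6-GO,W:wait | queues: N=0 E=1 S=1 W=1
Step 3 [EW]: N:wait,E:car5-GO,S:wait,W:car3-GO | queues: N=0 E=0 S=1 W=0
Step 4 [EW]: N:wait,E:empty,S:wait,W:empty | queues: N=0 E=0 S=1 W=0
Step 5 [EW]: N:wait,E:empty,S:wait,W:empty | queues: N=0 E=0 S=1 W=0
Step 6 [EW]: N:wait,E:empty,S:wait,W:empty | queues: N=0 E=0 S=1 W=0
Step 7 [NS]: N:empty,E:wait,S:car7-GO,W:wait | queues: N=0 E=0 S=0 W=0
Car 5 crosses at step 3

3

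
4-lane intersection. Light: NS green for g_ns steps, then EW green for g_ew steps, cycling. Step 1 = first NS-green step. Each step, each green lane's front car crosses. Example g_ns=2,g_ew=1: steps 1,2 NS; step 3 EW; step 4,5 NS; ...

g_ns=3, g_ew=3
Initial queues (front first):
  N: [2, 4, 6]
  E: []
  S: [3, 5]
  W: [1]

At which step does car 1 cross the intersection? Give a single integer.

Step 1 [NS]: N:car2-GO,E:wait,S:car3-GO,W:wait | queues: N=2 E=0 S=1 W=1
Step 2 [NS]: N:car4-GO,E:wait,S:car5-GO,W:wait | queues: N=1 E=0 S=0 W=1
Step 3 [NS]: N:car6-GO,E:wait,S:empty,W:wait | queues: N=0 E=0 S=0 W=1
Step 4 [EW]: N:wait,E:empty,S:wait,W:car1-GO | queues: N=0 E=0 S=0 W=0
Car 1 crosses at step 4

4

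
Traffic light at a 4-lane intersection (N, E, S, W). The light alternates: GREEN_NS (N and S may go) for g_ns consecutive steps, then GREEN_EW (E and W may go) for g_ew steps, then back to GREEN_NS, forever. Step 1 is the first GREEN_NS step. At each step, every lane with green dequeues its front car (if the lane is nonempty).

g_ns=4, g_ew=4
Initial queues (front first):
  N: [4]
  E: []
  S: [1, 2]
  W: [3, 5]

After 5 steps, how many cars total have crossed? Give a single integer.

Step 1 [NS]: N:car4-GO,E:wait,S:car1-GO,W:wait | queues: N=0 E=0 S=1 W=2
Step 2 [NS]: N:empty,E:wait,S:car2-GO,W:wait | queues: N=0 E=0 S=0 W=2
Step 3 [NS]: N:empty,E:wait,S:empty,W:wait | queues: N=0 E=0 S=0 W=2
Step 4 [NS]: N:empty,E:wait,S:empty,W:wait | queues: N=0 E=0 S=0 W=2
Step 5 [EW]: N:wait,E:empty,S:wait,W:car3-GO | queues: N=0 E=0 S=0 W=1
Cars crossed by step 5: 4

Answer: 4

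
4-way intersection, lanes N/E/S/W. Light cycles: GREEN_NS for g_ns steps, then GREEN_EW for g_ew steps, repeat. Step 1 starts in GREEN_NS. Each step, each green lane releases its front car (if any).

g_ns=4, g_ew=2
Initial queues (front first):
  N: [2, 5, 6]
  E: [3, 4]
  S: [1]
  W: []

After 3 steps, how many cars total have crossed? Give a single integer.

Step 1 [NS]: N:car2-GO,E:wait,S:car1-GO,W:wait | queues: N=2 E=2 S=0 W=0
Step 2 [NS]: N:car5-GO,E:wait,S:empty,W:wait | queues: N=1 E=2 S=0 W=0
Step 3 [NS]: N:car6-GO,E:wait,S:empty,W:wait | queues: N=0 E=2 S=0 W=0
Cars crossed by step 3: 4

Answer: 4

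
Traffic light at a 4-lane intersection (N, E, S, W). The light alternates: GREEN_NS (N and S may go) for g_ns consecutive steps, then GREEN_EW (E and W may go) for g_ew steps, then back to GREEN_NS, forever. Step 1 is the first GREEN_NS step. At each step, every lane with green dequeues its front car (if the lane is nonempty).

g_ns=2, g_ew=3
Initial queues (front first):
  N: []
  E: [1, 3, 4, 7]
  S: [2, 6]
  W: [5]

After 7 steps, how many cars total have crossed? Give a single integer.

Step 1 [NS]: N:empty,E:wait,S:car2-GO,W:wait | queues: N=0 E=4 S=1 W=1
Step 2 [NS]: N:empty,E:wait,S:car6-GO,W:wait | queues: N=0 E=4 S=0 W=1
Step 3 [EW]: N:wait,E:car1-GO,S:wait,W:car5-GO | queues: N=0 E=3 S=0 W=0
Step 4 [EW]: N:wait,E:car3-GO,S:wait,W:empty | queues: N=0 E=2 S=0 W=0
Step 5 [EW]: N:wait,E:car4-GO,S:wait,W:empty | queues: N=0 E=1 S=0 W=0
Step 6 [NS]: N:empty,E:wait,S:empty,W:wait | queues: N=0 E=1 S=0 W=0
Step 7 [NS]: N:empty,E:wait,S:empty,W:wait | queues: N=0 E=1 S=0 W=0
Cars crossed by step 7: 6

Answer: 6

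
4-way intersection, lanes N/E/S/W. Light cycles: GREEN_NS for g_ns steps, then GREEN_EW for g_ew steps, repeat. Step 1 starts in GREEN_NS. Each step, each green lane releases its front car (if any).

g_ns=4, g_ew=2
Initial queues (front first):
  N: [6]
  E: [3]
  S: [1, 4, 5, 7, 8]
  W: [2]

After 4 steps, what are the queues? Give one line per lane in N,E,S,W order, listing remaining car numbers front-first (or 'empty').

Step 1 [NS]: N:car6-GO,E:wait,S:car1-GO,W:wait | queues: N=0 E=1 S=4 W=1
Step 2 [NS]: N:empty,E:wait,S:car4-GO,W:wait | queues: N=0 E=1 S=3 W=1
Step 3 [NS]: N:empty,E:wait,S:car5-GO,W:wait | queues: N=0 E=1 S=2 W=1
Step 4 [NS]: N:empty,E:wait,S:car7-GO,W:wait | queues: N=0 E=1 S=1 W=1

N: empty
E: 3
S: 8
W: 2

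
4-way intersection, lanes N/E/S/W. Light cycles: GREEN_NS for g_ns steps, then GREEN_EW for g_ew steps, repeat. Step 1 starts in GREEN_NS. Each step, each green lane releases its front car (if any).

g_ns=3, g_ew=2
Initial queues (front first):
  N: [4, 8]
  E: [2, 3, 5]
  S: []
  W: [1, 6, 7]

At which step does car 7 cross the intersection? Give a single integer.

Step 1 [NS]: N:car4-GO,E:wait,S:empty,W:wait | queues: N=1 E=3 S=0 W=3
Step 2 [NS]: N:car8-GO,E:wait,S:empty,W:wait | queues: N=0 E=3 S=0 W=3
Step 3 [NS]: N:empty,E:wait,S:empty,W:wait | queues: N=0 E=3 S=0 W=3
Step 4 [EW]: N:wait,E:car2-GO,S:wait,W:car1-GO | queues: N=0 E=2 S=0 W=2
Step 5 [EW]: N:wait,E:car3-GO,S:wait,W:car6-GO | queues: N=0 E=1 S=0 W=1
Step 6 [NS]: N:empty,E:wait,S:empty,W:wait | queues: N=0 E=1 S=0 W=1
Step 7 [NS]: N:empty,E:wait,S:empty,W:wait | queues: N=0 E=1 S=0 W=1
Step 8 [NS]: N:empty,E:wait,S:empty,W:wait | queues: N=0 E=1 S=0 W=1
Step 9 [EW]: N:wait,E:car5-GO,S:wait,W:car7-GO | queues: N=0 E=0 S=0 W=0
Car 7 crosses at step 9

9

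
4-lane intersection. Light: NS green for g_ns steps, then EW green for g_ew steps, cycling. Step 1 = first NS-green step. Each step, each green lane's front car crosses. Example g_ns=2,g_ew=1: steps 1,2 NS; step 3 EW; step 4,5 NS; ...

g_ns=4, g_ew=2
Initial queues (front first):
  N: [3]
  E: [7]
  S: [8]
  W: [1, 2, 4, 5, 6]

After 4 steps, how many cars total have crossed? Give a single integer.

Answer: 2

Derivation:
Step 1 [NS]: N:car3-GO,E:wait,S:car8-GO,W:wait | queues: N=0 E=1 S=0 W=5
Step 2 [NS]: N:empty,E:wait,S:empty,W:wait | queues: N=0 E=1 S=0 W=5
Step 3 [NS]: N:empty,E:wait,S:empty,W:wait | queues: N=0 E=1 S=0 W=5
Step 4 [NS]: N:empty,E:wait,S:empty,W:wait | queues: N=0 E=1 S=0 W=5
Cars crossed by step 4: 2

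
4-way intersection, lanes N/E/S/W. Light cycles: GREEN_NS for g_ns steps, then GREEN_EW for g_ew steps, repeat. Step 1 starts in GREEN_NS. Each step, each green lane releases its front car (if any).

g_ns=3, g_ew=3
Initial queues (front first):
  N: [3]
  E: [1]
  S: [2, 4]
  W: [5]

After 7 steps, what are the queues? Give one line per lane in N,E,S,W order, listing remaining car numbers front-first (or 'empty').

Step 1 [NS]: N:car3-GO,E:wait,S:car2-GO,W:wait | queues: N=0 E=1 S=1 W=1
Step 2 [NS]: N:empty,E:wait,S:car4-GO,W:wait | queues: N=0 E=1 S=0 W=1
Step 3 [NS]: N:empty,E:wait,S:empty,W:wait | queues: N=0 E=1 S=0 W=1
Step 4 [EW]: N:wait,E:car1-GO,S:wait,W:car5-GO | queues: N=0 E=0 S=0 W=0

N: empty
E: empty
S: empty
W: empty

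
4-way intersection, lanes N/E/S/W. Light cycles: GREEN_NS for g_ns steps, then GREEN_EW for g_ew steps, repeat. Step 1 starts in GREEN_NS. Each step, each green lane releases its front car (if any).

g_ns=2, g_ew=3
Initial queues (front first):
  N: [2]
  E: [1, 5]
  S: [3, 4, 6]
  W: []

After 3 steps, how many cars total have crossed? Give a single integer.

Step 1 [NS]: N:car2-GO,E:wait,S:car3-GO,W:wait | queues: N=0 E=2 S=2 W=0
Step 2 [NS]: N:empty,E:wait,S:car4-GO,W:wait | queues: N=0 E=2 S=1 W=0
Step 3 [EW]: N:wait,E:car1-GO,S:wait,W:empty | queues: N=0 E=1 S=1 W=0
Cars crossed by step 3: 4

Answer: 4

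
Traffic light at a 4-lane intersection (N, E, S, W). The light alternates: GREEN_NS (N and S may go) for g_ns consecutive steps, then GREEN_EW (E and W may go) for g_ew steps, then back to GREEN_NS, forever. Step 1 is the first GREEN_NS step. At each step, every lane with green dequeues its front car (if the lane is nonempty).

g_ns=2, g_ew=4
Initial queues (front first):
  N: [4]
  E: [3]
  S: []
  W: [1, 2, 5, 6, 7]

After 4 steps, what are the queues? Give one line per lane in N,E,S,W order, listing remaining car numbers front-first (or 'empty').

Step 1 [NS]: N:car4-GO,E:wait,S:empty,W:wait | queues: N=0 E=1 S=0 W=5
Step 2 [NS]: N:empty,E:wait,S:empty,W:wait | queues: N=0 E=1 S=0 W=5
Step 3 [EW]: N:wait,E:car3-GO,S:wait,W:car1-GO | queues: N=0 E=0 S=0 W=4
Step 4 [EW]: N:wait,E:empty,S:wait,W:car2-GO | queues: N=0 E=0 S=0 W=3

N: empty
E: empty
S: empty
W: 5 6 7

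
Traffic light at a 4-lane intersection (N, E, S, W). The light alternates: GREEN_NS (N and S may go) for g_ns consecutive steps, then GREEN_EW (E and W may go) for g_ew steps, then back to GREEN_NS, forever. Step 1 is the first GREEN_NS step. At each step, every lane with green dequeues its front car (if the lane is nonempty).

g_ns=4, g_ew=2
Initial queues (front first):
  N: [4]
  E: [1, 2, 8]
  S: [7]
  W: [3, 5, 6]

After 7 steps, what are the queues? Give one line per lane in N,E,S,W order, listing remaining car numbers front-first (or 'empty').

Step 1 [NS]: N:car4-GO,E:wait,S:car7-GO,W:wait | queues: N=0 E=3 S=0 W=3
Step 2 [NS]: N:empty,E:wait,S:empty,W:wait | queues: N=0 E=3 S=0 W=3
Step 3 [NS]: N:empty,E:wait,S:empty,W:wait | queues: N=0 E=3 S=0 W=3
Step 4 [NS]: N:empty,E:wait,S:empty,W:wait | queues: N=0 E=3 S=0 W=3
Step 5 [EW]: N:wait,E:car1-GO,S:wait,W:car3-GO | queues: N=0 E=2 S=0 W=2
Step 6 [EW]: N:wait,E:car2-GO,S:wait,W:car5-GO | queues: N=0 E=1 S=0 W=1
Step 7 [NS]: N:empty,E:wait,S:empty,W:wait | queues: N=0 E=1 S=0 W=1

N: empty
E: 8
S: empty
W: 6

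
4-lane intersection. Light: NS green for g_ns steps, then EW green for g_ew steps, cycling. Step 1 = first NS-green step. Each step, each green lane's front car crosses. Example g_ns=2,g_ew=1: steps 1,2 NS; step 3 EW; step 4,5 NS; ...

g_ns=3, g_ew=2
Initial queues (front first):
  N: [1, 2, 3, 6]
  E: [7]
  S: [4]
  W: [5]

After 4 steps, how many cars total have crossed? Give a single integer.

Answer: 6

Derivation:
Step 1 [NS]: N:car1-GO,E:wait,S:car4-GO,W:wait | queues: N=3 E=1 S=0 W=1
Step 2 [NS]: N:car2-GO,E:wait,S:empty,W:wait | queues: N=2 E=1 S=0 W=1
Step 3 [NS]: N:car3-GO,E:wait,S:empty,W:wait | queues: N=1 E=1 S=0 W=1
Step 4 [EW]: N:wait,E:car7-GO,S:wait,W:car5-GO | queues: N=1 E=0 S=0 W=0
Cars crossed by step 4: 6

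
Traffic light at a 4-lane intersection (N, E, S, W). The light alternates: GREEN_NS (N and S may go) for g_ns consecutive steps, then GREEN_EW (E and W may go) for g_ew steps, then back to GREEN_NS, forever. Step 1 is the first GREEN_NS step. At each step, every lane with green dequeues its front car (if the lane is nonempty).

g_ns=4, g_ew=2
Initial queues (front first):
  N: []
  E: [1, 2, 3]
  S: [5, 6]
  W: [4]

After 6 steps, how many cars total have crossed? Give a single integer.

Answer: 5

Derivation:
Step 1 [NS]: N:empty,E:wait,S:car5-GO,W:wait | queues: N=0 E=3 S=1 W=1
Step 2 [NS]: N:empty,E:wait,S:car6-GO,W:wait | queues: N=0 E=3 S=0 W=1
Step 3 [NS]: N:empty,E:wait,S:empty,W:wait | queues: N=0 E=3 S=0 W=1
Step 4 [NS]: N:empty,E:wait,S:empty,W:wait | queues: N=0 E=3 S=0 W=1
Step 5 [EW]: N:wait,E:car1-GO,S:wait,W:car4-GO | queues: N=0 E=2 S=0 W=0
Step 6 [EW]: N:wait,E:car2-GO,S:wait,W:empty | queues: N=0 E=1 S=0 W=0
Cars crossed by step 6: 5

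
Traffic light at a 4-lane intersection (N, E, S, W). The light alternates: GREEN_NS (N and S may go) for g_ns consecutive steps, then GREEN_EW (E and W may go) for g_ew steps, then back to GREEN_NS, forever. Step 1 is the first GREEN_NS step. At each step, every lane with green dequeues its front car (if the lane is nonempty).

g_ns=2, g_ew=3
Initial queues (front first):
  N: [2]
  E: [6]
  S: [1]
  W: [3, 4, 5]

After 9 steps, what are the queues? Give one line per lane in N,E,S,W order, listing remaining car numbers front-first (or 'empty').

Step 1 [NS]: N:car2-GO,E:wait,S:car1-GO,W:wait | queues: N=0 E=1 S=0 W=3
Step 2 [NS]: N:empty,E:wait,S:empty,W:wait | queues: N=0 E=1 S=0 W=3
Step 3 [EW]: N:wait,E:car6-GO,S:wait,W:car3-GO | queues: N=0 E=0 S=0 W=2
Step 4 [EW]: N:wait,E:empty,S:wait,W:car4-GO | queues: N=0 E=0 S=0 W=1
Step 5 [EW]: N:wait,E:empty,S:wait,W:car5-GO | queues: N=0 E=0 S=0 W=0

N: empty
E: empty
S: empty
W: empty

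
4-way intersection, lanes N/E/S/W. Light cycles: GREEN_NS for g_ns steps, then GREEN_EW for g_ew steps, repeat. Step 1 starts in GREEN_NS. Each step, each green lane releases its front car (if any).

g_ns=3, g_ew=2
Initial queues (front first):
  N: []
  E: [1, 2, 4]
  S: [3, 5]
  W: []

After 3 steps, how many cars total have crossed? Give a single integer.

Answer: 2

Derivation:
Step 1 [NS]: N:empty,E:wait,S:car3-GO,W:wait | queues: N=0 E=3 S=1 W=0
Step 2 [NS]: N:empty,E:wait,S:car5-GO,W:wait | queues: N=0 E=3 S=0 W=0
Step 3 [NS]: N:empty,E:wait,S:empty,W:wait | queues: N=0 E=3 S=0 W=0
Cars crossed by step 3: 2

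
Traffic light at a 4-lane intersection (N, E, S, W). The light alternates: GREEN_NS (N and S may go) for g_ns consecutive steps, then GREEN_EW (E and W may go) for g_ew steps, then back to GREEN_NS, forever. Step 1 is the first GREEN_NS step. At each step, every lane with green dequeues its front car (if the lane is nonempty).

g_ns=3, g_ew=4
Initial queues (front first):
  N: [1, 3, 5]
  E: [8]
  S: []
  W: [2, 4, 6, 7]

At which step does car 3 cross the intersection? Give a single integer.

Step 1 [NS]: N:car1-GO,E:wait,S:empty,W:wait | queues: N=2 E=1 S=0 W=4
Step 2 [NS]: N:car3-GO,E:wait,S:empty,W:wait | queues: N=1 E=1 S=0 W=4
Step 3 [NS]: N:car5-GO,E:wait,S:empty,W:wait | queues: N=0 E=1 S=0 W=4
Step 4 [EW]: N:wait,E:car8-GO,S:wait,W:car2-GO | queues: N=0 E=0 S=0 W=3
Step 5 [EW]: N:wait,E:empty,S:wait,W:car4-GO | queues: N=0 E=0 S=0 W=2
Step 6 [EW]: N:wait,E:empty,S:wait,W:car6-GO | queues: N=0 E=0 S=0 W=1
Step 7 [EW]: N:wait,E:empty,S:wait,W:car7-GO | queues: N=0 E=0 S=0 W=0
Car 3 crosses at step 2

2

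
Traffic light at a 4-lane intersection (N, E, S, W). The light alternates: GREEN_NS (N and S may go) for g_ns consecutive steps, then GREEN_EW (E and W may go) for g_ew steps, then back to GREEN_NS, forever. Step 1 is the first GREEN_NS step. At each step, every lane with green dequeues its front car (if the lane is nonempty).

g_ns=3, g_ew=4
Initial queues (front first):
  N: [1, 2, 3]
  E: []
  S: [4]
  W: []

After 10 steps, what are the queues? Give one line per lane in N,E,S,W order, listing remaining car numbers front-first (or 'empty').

Step 1 [NS]: N:car1-GO,E:wait,S:car4-GO,W:wait | queues: N=2 E=0 S=0 W=0
Step 2 [NS]: N:car2-GO,E:wait,S:empty,W:wait | queues: N=1 E=0 S=0 W=0
Step 3 [NS]: N:car3-GO,E:wait,S:empty,W:wait | queues: N=0 E=0 S=0 W=0

N: empty
E: empty
S: empty
W: empty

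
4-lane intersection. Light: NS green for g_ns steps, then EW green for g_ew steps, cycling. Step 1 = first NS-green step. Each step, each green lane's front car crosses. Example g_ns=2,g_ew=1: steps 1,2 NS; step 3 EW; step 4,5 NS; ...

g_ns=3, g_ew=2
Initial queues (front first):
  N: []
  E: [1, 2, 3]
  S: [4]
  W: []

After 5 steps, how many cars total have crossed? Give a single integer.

Answer: 3

Derivation:
Step 1 [NS]: N:empty,E:wait,S:car4-GO,W:wait | queues: N=0 E=3 S=0 W=0
Step 2 [NS]: N:empty,E:wait,S:empty,W:wait | queues: N=0 E=3 S=0 W=0
Step 3 [NS]: N:empty,E:wait,S:empty,W:wait | queues: N=0 E=3 S=0 W=0
Step 4 [EW]: N:wait,E:car1-GO,S:wait,W:empty | queues: N=0 E=2 S=0 W=0
Step 5 [EW]: N:wait,E:car2-GO,S:wait,W:empty | queues: N=0 E=1 S=0 W=0
Cars crossed by step 5: 3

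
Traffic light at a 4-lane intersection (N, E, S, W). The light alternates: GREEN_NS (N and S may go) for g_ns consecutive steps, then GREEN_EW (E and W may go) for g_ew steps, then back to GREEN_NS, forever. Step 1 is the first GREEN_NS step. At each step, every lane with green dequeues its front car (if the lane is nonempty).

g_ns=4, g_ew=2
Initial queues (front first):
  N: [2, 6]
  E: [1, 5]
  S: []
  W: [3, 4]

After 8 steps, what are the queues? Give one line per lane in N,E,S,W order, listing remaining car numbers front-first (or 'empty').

Step 1 [NS]: N:car2-GO,E:wait,S:empty,W:wait | queues: N=1 E=2 S=0 W=2
Step 2 [NS]: N:car6-GO,E:wait,S:empty,W:wait | queues: N=0 E=2 S=0 W=2
Step 3 [NS]: N:empty,E:wait,S:empty,W:wait | queues: N=0 E=2 S=0 W=2
Step 4 [NS]: N:empty,E:wait,S:empty,W:wait | queues: N=0 E=2 S=0 W=2
Step 5 [EW]: N:wait,E:car1-GO,S:wait,W:car3-GO | queues: N=0 E=1 S=0 W=1
Step 6 [EW]: N:wait,E:car5-GO,S:wait,W:car4-GO | queues: N=0 E=0 S=0 W=0

N: empty
E: empty
S: empty
W: empty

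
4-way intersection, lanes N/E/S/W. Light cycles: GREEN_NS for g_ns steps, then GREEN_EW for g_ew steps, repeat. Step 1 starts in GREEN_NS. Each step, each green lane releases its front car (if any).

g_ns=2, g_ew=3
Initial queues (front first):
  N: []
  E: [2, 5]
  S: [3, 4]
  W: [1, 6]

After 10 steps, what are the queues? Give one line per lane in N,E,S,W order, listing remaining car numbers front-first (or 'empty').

Step 1 [NS]: N:empty,E:wait,S:car3-GO,W:wait | queues: N=0 E=2 S=1 W=2
Step 2 [NS]: N:empty,E:wait,S:car4-GO,W:wait | queues: N=0 E=2 S=0 W=2
Step 3 [EW]: N:wait,E:car2-GO,S:wait,W:car1-GO | queues: N=0 E=1 S=0 W=1
Step 4 [EW]: N:wait,E:car5-GO,S:wait,W:car6-GO | queues: N=0 E=0 S=0 W=0

N: empty
E: empty
S: empty
W: empty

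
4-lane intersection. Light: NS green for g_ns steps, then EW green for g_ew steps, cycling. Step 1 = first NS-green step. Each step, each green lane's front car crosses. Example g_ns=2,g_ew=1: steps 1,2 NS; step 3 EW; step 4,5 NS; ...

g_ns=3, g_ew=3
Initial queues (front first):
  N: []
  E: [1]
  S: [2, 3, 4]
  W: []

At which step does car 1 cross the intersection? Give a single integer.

Step 1 [NS]: N:empty,E:wait,S:car2-GO,W:wait | queues: N=0 E=1 S=2 W=0
Step 2 [NS]: N:empty,E:wait,S:car3-GO,W:wait | queues: N=0 E=1 S=1 W=0
Step 3 [NS]: N:empty,E:wait,S:car4-GO,W:wait | queues: N=0 E=1 S=0 W=0
Step 4 [EW]: N:wait,E:car1-GO,S:wait,W:empty | queues: N=0 E=0 S=0 W=0
Car 1 crosses at step 4

4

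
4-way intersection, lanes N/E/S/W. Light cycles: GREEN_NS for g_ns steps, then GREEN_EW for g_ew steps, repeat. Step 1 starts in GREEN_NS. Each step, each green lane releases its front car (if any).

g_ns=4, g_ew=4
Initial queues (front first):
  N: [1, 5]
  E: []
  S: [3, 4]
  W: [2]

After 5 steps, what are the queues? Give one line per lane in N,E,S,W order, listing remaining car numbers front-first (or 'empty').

Step 1 [NS]: N:car1-GO,E:wait,S:car3-GO,W:wait | queues: N=1 E=0 S=1 W=1
Step 2 [NS]: N:car5-GO,E:wait,S:car4-GO,W:wait | queues: N=0 E=0 S=0 W=1
Step 3 [NS]: N:empty,E:wait,S:empty,W:wait | queues: N=0 E=0 S=0 W=1
Step 4 [NS]: N:empty,E:wait,S:empty,W:wait | queues: N=0 E=0 S=0 W=1
Step 5 [EW]: N:wait,E:empty,S:wait,W:car2-GO | queues: N=0 E=0 S=0 W=0

N: empty
E: empty
S: empty
W: empty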